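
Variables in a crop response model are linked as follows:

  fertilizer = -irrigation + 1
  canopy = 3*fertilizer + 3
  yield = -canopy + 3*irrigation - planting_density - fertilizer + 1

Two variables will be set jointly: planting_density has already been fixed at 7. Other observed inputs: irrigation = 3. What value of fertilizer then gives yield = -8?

With planting_density held at 7:
Intervening on fertilizer fixes its value directly, overriding its dependence on irrigation.
Substituting into the yield equation gives yield = -4*fertilizer.
Solve -4*fertilizer = -8: fertilizer = -8 / -4 = 2.

fertilizer = 2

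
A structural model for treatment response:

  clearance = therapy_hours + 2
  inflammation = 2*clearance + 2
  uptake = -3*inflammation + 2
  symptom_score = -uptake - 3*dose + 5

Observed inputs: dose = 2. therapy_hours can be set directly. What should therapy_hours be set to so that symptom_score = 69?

Substituting into the inflammation equation gives inflammation = 2*therapy_hours + 6.
Substituting into the uptake equation gives uptake = -6*therapy_hours - 16.
Substituting into the symptom_score equation gives symptom_score = 6*therapy_hours + 15.
Solve 6*therapy_hours + 15 = 69: therapy_hours = (69 - 15) / 6 = 9.

therapy_hours = 9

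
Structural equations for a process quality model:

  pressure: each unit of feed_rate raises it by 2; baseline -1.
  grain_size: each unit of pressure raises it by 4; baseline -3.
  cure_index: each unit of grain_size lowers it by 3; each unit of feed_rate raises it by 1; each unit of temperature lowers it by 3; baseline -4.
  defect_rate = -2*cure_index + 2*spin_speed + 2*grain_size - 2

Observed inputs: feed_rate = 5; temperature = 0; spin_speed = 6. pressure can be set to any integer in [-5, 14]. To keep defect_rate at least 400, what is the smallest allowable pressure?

pressure = 13

Intervening on pressure fixes its value directly, overriding its dependence on feed_rate.
Substituting into the cure_index equation gives cure_index = -12*pressure + 10.
Substituting into the defect_rate equation gives defect_rate = 32*pressure - 16.
Require 32*pressure - 16 ≥ 400, so pressure ≥ 13.
The smallest integer in [-5, 14] satisfying this is 13.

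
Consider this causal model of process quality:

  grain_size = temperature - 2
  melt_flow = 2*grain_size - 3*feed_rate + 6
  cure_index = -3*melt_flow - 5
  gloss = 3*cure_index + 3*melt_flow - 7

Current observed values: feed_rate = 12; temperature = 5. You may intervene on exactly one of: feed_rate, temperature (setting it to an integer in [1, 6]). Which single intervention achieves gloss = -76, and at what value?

set feed_rate = 1

Intervening on feed_rate: with other inputs at their observed values, gloss = 18*feed_rate - 94. Solving for -76 gives feed_rate = 1, within [1, 6].
Intervening on temperature: gloss = -12*temperature + 182. Reaching -76 requires temperature = 43/2, not an integer.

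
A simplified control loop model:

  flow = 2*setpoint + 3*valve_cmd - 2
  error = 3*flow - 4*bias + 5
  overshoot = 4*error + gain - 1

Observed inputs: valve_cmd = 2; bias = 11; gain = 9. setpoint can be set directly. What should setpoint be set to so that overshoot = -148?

setpoint = -2

Substituting into the flow equation gives flow = 2*setpoint + 4.
error becomes 6*setpoint - 27.
So overshoot = 24*setpoint - 100.
Solve 24*setpoint - 100 = -148: setpoint = (-148 + 100) / 24 = -2.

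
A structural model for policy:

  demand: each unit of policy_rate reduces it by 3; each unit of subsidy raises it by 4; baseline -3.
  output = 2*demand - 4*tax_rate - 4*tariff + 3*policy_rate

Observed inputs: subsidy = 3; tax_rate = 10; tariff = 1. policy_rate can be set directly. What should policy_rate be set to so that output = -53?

Substituting into the demand equation gives demand = -3*policy_rate + 9.
So output = -3*policy_rate - 26.
Solve -3*policy_rate - 26 = -53: policy_rate = (-53 + 26) / -3 = 9.

policy_rate = 9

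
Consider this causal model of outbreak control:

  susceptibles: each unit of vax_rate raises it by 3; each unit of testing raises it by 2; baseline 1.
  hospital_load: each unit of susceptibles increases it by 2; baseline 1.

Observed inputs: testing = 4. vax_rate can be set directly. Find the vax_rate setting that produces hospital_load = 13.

vax_rate = -1

Substituting into the susceptibles equation gives susceptibles = 3*vax_rate + 9.
Substituting into the hospital_load equation gives hospital_load = 6*vax_rate + 19.
Solve 6*vax_rate + 19 = 13: vax_rate = (13 - 19) / 6 = -1.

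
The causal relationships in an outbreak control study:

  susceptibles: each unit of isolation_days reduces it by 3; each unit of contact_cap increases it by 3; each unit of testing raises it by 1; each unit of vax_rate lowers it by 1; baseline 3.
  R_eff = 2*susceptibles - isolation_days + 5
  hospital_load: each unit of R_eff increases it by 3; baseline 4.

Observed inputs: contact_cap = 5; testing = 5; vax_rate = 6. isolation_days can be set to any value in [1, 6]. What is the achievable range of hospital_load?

Substituting into the susceptibles equation gives susceptibles = -3*isolation_days + 17.
Substituting into the R_eff equation gives R_eff = -7*isolation_days + 39.
hospital_load becomes -21*isolation_days + 121.
Linear in isolation_days, so extremes are at the endpoints: isolation_days = 1 gives hospital_load = 100; isolation_days = 6 gives hospital_load = -5.

-5 to 100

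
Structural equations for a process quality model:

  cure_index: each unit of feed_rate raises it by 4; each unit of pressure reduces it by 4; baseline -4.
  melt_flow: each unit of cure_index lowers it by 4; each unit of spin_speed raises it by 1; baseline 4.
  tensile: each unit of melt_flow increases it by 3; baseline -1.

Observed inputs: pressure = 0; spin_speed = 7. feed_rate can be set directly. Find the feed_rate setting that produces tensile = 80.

Substituting into the cure_index equation gives cure_index = 4*feed_rate - 4.
Substituting into the melt_flow equation gives melt_flow = -16*feed_rate + 27.
This gives tensile = -48*feed_rate + 80.
Solve -48*feed_rate + 80 = 80: feed_rate = (80 - 80) / -48 = 0.

feed_rate = 0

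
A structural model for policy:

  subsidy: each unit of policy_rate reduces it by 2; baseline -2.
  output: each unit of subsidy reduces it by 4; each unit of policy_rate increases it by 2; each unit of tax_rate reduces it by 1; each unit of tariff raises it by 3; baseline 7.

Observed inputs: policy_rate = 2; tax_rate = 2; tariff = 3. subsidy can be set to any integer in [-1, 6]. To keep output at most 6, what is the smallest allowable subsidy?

Intervening on subsidy fixes its value directly, overriding its dependence on policy_rate.
Substituting into the output equation gives output = -4*subsidy + 18.
Require -4*subsidy + 18 ≤ 6, so subsidy ≥ 3.
The smallest integer in [-1, 6] satisfying this is 3.

subsidy = 3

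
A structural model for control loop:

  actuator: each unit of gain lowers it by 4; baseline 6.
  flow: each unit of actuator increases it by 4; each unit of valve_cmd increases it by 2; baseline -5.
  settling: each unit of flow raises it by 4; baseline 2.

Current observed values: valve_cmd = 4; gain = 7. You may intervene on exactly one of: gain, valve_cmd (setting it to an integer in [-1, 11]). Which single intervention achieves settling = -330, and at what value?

set valve_cmd = 5

Intervening on gain: settling = -64*gain + 110. Reaching -330 requires gain = 55/8, not an integer.
Intervening on valve_cmd: with other inputs at their observed values, settling = 8*valve_cmd - 370. Solving for -330 gives valve_cmd = 5, within [-1, 11].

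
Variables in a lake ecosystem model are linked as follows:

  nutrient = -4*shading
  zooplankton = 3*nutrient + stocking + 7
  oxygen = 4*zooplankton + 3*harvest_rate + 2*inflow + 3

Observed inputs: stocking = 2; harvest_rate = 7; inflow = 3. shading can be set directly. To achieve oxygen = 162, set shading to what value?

Substituting into the zooplankton equation gives zooplankton = -12*shading + 9.
Substituting into the oxygen equation gives oxygen = -48*shading + 66.
Solve -48*shading + 66 = 162: shading = (162 - 66) / -48 = -2.

shading = -2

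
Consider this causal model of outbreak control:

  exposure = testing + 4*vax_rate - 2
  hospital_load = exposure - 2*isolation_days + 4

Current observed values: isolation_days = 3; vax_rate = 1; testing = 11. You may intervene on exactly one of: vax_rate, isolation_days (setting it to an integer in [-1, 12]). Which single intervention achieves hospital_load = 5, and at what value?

Intervening on vax_rate: hospital_load = 4*vax_rate + 7. Reaching 5 requires vax_rate = -1/2, not an integer.
Intervening on isolation_days: with other inputs at their observed values, hospital_load = -2*isolation_days + 17. Solving for 5 gives isolation_days = 6, within [-1, 12].

set isolation_days = 6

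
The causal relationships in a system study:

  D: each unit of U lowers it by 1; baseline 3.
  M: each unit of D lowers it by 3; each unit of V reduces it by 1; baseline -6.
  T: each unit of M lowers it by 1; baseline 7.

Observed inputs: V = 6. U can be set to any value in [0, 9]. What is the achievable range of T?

1 to 28

Substituting into the M equation gives M = 3*U - 21.
T becomes -3*U + 28.
Linear in U, so extremes are at the endpoints: U = 0 gives T = 28; U = 9 gives T = 1.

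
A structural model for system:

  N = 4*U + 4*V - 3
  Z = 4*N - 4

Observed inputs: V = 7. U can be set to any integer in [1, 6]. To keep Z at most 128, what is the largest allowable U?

Substituting into the N equation gives N = 4*U + 25.
Substituting into the Z equation gives Z = 16*U + 96.
Require 16*U + 96 ≤ 128, so U ≤ 2.
The largest integer in [1, 6] satisfying this is 2.

U = 2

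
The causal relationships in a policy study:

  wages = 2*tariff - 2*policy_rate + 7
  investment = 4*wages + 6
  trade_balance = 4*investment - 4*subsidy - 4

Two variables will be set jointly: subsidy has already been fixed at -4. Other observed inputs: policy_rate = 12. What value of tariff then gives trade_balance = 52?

tariff = 9

With subsidy held at -4:
Substituting into the wages equation gives wages = 2*tariff - 17.
Substituting into the investment equation gives investment = 8*tariff - 62.
So trade_balance = 32*tariff - 236.
Solve 32*tariff - 236 = 52: tariff = (52 + 236) / 32 = 9.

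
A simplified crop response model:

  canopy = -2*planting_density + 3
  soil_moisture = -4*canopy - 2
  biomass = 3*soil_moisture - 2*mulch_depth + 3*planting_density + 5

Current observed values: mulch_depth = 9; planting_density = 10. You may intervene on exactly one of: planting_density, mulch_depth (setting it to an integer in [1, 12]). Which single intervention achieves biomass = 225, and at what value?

set mulch_depth = 4

Intervening on planting_density: biomass = 27*planting_density - 55. Reaching 225 requires planting_density = 280/27, not an integer.
Intervening on mulch_depth: with other inputs at their observed values, biomass = -2*mulch_depth + 233. Solving for 225 gives mulch_depth = 4, within [1, 12].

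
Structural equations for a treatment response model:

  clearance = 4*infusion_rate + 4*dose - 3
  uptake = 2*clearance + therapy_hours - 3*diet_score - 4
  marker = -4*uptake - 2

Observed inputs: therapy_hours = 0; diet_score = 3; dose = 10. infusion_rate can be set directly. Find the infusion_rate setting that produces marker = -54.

infusion_rate = -6

Substituting into the clearance equation gives clearance = 4*infusion_rate + 37.
Substituting into the uptake equation gives uptake = 8*infusion_rate + 61.
marker becomes -32*infusion_rate - 246.
Solve -32*infusion_rate - 246 = -54: infusion_rate = (-54 + 246) / -32 = -6.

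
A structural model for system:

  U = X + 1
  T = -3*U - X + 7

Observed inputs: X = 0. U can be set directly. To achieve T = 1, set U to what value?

U = 2

Intervening on U fixes its value directly, overriding its dependence on X.
Substituting into the T equation gives T = -3*U + 7.
Solve -3*U + 7 = 1: U = (1 - 7) / -3 = 2.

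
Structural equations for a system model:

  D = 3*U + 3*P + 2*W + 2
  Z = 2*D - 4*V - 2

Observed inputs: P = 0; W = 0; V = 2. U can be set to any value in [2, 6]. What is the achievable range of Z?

Substituting into the D equation gives D = 3*U + 2.
So Z = 6*U - 6.
Linear in U, so extremes are at the endpoints: U = 2 gives Z = 6; U = 6 gives Z = 30.

6 to 30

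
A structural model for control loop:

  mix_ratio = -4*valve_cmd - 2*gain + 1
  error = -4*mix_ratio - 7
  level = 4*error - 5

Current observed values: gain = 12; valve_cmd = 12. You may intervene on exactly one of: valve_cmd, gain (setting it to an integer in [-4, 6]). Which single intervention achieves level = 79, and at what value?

Intervening on valve_cmd: with other inputs at their observed values, level = 64*valve_cmd + 335. Solving for 79 gives valve_cmd = -4, within [-4, 6].
Intervening on gain: level = 32*gain + 719. Reaching 79 requires gain = -20, outside [-4, 6].

set valve_cmd = -4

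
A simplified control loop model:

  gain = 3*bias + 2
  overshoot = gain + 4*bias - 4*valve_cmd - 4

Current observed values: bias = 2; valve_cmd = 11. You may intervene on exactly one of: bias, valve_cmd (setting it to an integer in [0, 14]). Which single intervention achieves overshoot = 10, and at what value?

set bias = 8

Intervening on bias: with other inputs at their observed values, overshoot = 7*bias - 46. Solving for 10 gives bias = 8, within [0, 14].
Intervening on valve_cmd: overshoot = -4*valve_cmd + 12. Reaching 10 requires valve_cmd = 1/2, not an integer.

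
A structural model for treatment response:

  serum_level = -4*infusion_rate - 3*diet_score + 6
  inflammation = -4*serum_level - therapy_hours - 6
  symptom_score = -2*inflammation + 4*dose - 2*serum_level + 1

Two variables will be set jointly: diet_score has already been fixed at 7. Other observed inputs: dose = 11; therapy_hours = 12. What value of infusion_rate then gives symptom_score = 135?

infusion_rate = -6

With diet_score held at 7:
Substituting into the serum_level equation gives serum_level = -4*infusion_rate - 15.
inflammation becomes 16*infusion_rate + 42.
Substituting into the symptom_score equation gives symptom_score = -24*infusion_rate - 9.
Solve -24*infusion_rate - 9 = 135: infusion_rate = (135 + 9) / -24 = -6.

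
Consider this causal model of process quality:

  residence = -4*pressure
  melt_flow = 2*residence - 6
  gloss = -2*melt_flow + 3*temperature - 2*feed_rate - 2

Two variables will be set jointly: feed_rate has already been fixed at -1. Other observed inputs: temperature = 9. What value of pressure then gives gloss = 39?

pressure = 0

With feed_rate held at -1:
Substituting into the melt_flow equation gives melt_flow = -8*pressure - 6.
So gloss = 16*pressure + 39.
Solve 16*pressure + 39 = 39: pressure = (39 - 39) / 16 = 0.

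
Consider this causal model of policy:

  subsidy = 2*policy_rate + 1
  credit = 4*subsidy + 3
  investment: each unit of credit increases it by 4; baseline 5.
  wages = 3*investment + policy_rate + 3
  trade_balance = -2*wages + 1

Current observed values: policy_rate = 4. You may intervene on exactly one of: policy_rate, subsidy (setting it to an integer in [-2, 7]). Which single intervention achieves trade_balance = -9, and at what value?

Intervening on policy_rate: with other inputs at their observed values, trade_balance = -194*policy_rate - 203. Solving for -9 gives policy_rate = -1, within [-2, 7].
Intervening on subsidy: trade_balance = -96*subsidy - 115. Reaching -9 requires subsidy = -53/48, not an integer.

set policy_rate = -1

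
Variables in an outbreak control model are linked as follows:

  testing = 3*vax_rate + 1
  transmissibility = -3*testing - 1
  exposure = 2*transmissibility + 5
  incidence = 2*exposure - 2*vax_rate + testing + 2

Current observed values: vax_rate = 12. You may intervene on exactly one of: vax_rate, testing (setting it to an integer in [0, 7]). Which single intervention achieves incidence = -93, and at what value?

Intervening on vax_rate: incidence = -35*vax_rate - 3. Reaching -93 requires vax_rate = 18/7, not an integer.
Intervening on testing: with other inputs at their observed values, incidence = -11*testing - 16. Solving for -93 gives testing = 7, within [0, 7].

set testing = 7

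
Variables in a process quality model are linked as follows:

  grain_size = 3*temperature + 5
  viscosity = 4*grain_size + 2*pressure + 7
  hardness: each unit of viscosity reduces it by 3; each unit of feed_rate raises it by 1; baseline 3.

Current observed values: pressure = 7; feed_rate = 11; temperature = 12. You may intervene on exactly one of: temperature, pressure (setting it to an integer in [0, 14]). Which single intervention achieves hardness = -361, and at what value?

set temperature = 7

Intervening on temperature: with other inputs at their observed values, hardness = -36*temperature - 109. Solving for -361 gives temperature = 7, within [0, 14].
Intervening on pressure: hardness = -6*pressure - 499. Reaching -361 requires pressure = -23, outside [0, 14].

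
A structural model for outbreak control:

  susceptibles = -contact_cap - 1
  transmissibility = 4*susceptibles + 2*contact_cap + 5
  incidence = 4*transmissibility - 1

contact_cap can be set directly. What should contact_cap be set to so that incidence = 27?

contact_cap = -3

Substituting into the transmissibility equation gives transmissibility = -2*contact_cap + 1.
Substituting into the incidence equation gives incidence = -8*contact_cap + 3.
Solve -8*contact_cap + 3 = 27: contact_cap = (27 - 3) / -8 = -3.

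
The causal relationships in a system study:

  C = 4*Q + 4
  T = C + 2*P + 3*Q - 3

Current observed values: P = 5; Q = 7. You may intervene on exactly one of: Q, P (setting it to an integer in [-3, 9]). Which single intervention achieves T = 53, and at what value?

Intervening on Q: with other inputs at their observed values, T = 7*Q + 11. Solving for 53 gives Q = 6, within [-3, 9].
Intervening on P: T = 2*P + 50. Reaching 53 requires P = 3/2, not an integer.

set Q = 6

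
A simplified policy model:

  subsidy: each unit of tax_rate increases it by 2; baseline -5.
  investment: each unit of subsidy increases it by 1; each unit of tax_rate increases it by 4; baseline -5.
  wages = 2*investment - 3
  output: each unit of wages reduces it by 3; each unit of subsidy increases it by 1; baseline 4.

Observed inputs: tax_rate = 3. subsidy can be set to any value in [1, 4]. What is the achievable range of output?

Intervening on subsidy fixes its value directly, overriding its dependence on tax_rate.
Substituting into the investment equation gives investment = subsidy + 7.
Substituting into the wages equation gives wages = 2*subsidy + 11.
output becomes -5*subsidy - 29.
Linear in subsidy, so extremes are at the endpoints: subsidy = 1 gives output = -34; subsidy = 4 gives output = -49.

-49 to -34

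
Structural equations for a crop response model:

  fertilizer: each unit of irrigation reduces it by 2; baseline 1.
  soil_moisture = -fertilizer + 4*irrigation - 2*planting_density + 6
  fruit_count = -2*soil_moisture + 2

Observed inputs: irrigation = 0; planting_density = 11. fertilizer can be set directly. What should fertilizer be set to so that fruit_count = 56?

fertilizer = 11

Intervening on fertilizer fixes its value directly, overriding its dependence on irrigation.
Substituting into the soil_moisture equation gives soil_moisture = -fertilizer - 16.
This gives fruit_count = 2*fertilizer + 34.
Solve 2*fertilizer + 34 = 56: fertilizer = (56 - 34) / 2 = 11.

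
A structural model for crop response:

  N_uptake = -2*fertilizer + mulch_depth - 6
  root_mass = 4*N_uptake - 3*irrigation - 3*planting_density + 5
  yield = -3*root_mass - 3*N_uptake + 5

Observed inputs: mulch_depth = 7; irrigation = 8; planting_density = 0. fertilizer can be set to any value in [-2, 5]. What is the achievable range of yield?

Substituting into the N_uptake equation gives N_uptake = -2*fertilizer + 1.
Substituting into the root_mass equation gives root_mass = -8*fertilizer - 15.
This gives yield = 30*fertilizer + 47.
Linear in fertilizer, so extremes are at the endpoints: fertilizer = -2 gives yield = -13; fertilizer = 5 gives yield = 197.

-13 to 197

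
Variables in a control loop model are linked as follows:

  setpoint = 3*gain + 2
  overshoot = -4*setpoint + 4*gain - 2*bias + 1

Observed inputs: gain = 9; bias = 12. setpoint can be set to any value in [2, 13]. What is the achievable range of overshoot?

Intervening on setpoint fixes its value directly, overriding its dependence on gain.
Substituting into the overshoot equation gives overshoot = -4*setpoint + 13.
Linear in setpoint, so extremes are at the endpoints: setpoint = 2 gives overshoot = 5; setpoint = 13 gives overshoot = -39.

-39 to 5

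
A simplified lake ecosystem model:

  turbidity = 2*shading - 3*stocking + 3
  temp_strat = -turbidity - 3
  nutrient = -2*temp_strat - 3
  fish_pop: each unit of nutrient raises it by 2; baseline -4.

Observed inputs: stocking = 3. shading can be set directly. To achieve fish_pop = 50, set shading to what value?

Substituting into the turbidity equation gives turbidity = 2*shading - 6.
So temp_strat = -2*shading + 3.
Substituting into the nutrient equation gives nutrient = 4*shading - 9.
fish_pop becomes 8*shading - 22.
Solve 8*shading - 22 = 50: shading = (50 + 22) / 8 = 9.

shading = 9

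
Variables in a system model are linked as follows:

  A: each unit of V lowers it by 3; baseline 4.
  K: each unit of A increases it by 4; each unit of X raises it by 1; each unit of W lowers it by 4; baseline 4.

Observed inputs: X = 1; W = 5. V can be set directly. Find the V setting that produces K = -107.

Substituting into the K equation gives K = -12*V + 1.
Solve -12*V + 1 = -107: V = (-107 - 1) / -12 = 9.

V = 9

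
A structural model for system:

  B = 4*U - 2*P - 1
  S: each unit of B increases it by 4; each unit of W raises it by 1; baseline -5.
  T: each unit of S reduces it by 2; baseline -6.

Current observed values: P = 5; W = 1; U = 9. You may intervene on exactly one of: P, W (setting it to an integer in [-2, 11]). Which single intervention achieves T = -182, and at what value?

set P = 6

Intervening on P: with other inputs at their observed values, T = 16*P - 278. Solving for -182 gives P = 6, within [-2, 11].
Intervening on W: T = -2*W - 196. Reaching -182 requires W = -7, outside [-2, 11].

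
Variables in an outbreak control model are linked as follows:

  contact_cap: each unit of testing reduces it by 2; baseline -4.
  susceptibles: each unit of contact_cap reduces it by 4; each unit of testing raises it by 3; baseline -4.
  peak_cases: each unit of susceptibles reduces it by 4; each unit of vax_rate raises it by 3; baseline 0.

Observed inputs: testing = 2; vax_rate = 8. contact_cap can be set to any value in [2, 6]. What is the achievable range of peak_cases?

48 to 112

Intervening on contact_cap fixes its value directly, overriding its dependence on testing.
Substituting into the susceptibles equation gives susceptibles = -4*contact_cap + 2.
Substituting into the peak_cases equation gives peak_cases = 16*contact_cap + 16.
Linear in contact_cap, so extremes are at the endpoints: contact_cap = 2 gives peak_cases = 48; contact_cap = 6 gives peak_cases = 112.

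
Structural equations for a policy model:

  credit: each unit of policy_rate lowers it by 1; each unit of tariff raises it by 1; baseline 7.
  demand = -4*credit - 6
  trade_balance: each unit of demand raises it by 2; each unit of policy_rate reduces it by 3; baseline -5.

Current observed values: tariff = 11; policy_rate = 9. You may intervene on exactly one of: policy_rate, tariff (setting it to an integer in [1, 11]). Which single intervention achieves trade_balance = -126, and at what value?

set policy_rate = 7

Intervening on policy_rate: with other inputs at their observed values, trade_balance = 5*policy_rate - 161. Solving for -126 gives policy_rate = 7, within [1, 11].
Intervening on tariff: trade_balance = -8*tariff - 28. Reaching -126 requires tariff = 49/4, not an integer.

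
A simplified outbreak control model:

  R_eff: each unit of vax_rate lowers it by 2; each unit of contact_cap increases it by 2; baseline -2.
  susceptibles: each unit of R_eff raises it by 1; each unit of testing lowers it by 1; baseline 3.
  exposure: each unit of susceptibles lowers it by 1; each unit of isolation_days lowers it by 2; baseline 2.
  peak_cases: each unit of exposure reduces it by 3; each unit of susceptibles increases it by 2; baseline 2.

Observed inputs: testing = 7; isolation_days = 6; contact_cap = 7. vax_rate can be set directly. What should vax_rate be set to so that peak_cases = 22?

Substituting into the R_eff equation gives R_eff = -2*vax_rate + 12.
Substituting into the susceptibles equation gives susceptibles = -2*vax_rate + 8.
So exposure = 2*vax_rate - 18.
So peak_cases = -10*vax_rate + 72.
Solve -10*vax_rate + 72 = 22: vax_rate = (22 - 72) / -10 = 5.

vax_rate = 5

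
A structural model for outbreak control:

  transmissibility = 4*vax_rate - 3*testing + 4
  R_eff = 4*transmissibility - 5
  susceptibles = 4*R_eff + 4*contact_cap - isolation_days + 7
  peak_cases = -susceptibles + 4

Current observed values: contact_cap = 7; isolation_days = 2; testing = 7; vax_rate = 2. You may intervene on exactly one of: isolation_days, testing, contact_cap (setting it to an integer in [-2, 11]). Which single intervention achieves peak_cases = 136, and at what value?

set isolation_days = 3

Intervening on isolation_days: with other inputs at their observed values, peak_cases = isolation_days + 133. Solving for 136 gives isolation_days = 3, within [-2, 11].
Intervening on testing: peak_cases = 48*testing - 201. Reaching 136 requires testing = 337/48, not an integer.
Intervening on contact_cap: peak_cases = -4*contact_cap + 163. Reaching 136 requires contact_cap = 27/4, not an integer.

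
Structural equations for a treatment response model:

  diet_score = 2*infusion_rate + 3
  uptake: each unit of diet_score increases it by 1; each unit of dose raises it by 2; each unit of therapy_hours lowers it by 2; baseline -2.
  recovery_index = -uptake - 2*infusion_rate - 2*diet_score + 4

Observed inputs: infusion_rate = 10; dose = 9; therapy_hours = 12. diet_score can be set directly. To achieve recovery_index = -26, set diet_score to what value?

Intervening on diet_score fixes its value directly, overriding its dependence on infusion_rate.
Substituting into the uptake equation gives uptake = diet_score - 8.
recovery_index becomes -3*diet_score - 8.
Solve -3*diet_score - 8 = -26: diet_score = (-26 + 8) / -3 = 6.

diet_score = 6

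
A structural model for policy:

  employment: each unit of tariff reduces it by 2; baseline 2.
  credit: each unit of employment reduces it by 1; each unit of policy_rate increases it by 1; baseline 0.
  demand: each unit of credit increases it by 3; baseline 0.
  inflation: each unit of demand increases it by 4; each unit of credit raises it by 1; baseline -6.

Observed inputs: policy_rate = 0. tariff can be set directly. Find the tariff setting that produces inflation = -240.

Substituting into the credit equation gives credit = 2*tariff - 2.
Substituting into the demand equation gives demand = 6*tariff - 6.
So inflation = 26*tariff - 32.
Solve 26*tariff - 32 = -240: tariff = (-240 + 32) / 26 = -8.

tariff = -8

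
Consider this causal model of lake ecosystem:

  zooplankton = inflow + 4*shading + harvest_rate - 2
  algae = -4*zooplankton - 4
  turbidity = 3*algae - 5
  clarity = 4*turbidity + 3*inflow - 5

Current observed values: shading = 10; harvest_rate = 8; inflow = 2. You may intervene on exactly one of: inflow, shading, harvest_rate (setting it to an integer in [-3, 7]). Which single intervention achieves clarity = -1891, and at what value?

Intervening on inflow: clarity = -45*inflow - 2281. Reaching -1891 requires inflow = -26/3, not an integer.
Intervening on shading: clarity = -192*shading - 451. Reaching -1891 requires shading = 15/2, not an integer.
Intervening on harvest_rate: with other inputs at their observed values, clarity = -48*harvest_rate - 1987. Solving for -1891 gives harvest_rate = -2, within [-3, 7].

set harvest_rate = -2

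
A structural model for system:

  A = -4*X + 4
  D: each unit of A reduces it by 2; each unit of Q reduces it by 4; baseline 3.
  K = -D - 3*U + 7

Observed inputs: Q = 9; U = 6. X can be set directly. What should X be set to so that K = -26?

X = 7

Substituting into the D equation gives D = 8*X - 41.
So K = -8*X + 30.
Solve -8*X + 30 = -26: X = (-26 - 30) / -8 = 7.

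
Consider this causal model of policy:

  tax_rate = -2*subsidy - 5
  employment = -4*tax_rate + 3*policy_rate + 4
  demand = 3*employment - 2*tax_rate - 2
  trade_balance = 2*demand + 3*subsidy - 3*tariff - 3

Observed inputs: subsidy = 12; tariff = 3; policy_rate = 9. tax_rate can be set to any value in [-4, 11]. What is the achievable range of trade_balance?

Intervening on tax_rate fixes its value directly, overriding its dependence on subsidy.
Substituting into the employment equation gives employment = -4*tax_rate + 31.
So demand = -14*tax_rate + 91.
trade_balance becomes -28*tax_rate + 206.
Linear in tax_rate, so extremes are at the endpoints: tax_rate = -4 gives trade_balance = 318; tax_rate = 11 gives trade_balance = -102.

-102 to 318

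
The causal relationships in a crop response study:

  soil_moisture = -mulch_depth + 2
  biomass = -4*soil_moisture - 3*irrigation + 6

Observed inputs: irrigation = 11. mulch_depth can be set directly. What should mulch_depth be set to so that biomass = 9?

Substituting into the biomass equation gives biomass = 4*mulch_depth - 35.
Solve 4*mulch_depth - 35 = 9: mulch_depth = (9 + 35) / 4 = 11.

mulch_depth = 11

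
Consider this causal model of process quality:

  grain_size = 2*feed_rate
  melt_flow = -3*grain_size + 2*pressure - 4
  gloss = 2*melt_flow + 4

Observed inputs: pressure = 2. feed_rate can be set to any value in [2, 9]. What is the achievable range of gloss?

Substituting into the melt_flow equation gives melt_flow = -6*feed_rate.
This gives gloss = -12*feed_rate + 4.
Linear in feed_rate, so extremes are at the endpoints: feed_rate = 2 gives gloss = -20; feed_rate = 9 gives gloss = -104.

-104 to -20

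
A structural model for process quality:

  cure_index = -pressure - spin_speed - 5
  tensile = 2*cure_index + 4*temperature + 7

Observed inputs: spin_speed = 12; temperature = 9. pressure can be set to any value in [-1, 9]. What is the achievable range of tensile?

Substituting into the cure_index equation gives cure_index = -pressure - 17.
Substituting into the tensile equation gives tensile = -2*pressure + 9.
Linear in pressure, so extremes are at the endpoints: pressure = -1 gives tensile = 11; pressure = 9 gives tensile = -9.

-9 to 11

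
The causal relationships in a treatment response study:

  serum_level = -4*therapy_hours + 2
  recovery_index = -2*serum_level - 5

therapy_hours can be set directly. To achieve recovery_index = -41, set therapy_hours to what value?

therapy_hours = -4

Substituting into the recovery_index equation gives recovery_index = 8*therapy_hours - 9.
Solve 8*therapy_hours - 9 = -41: therapy_hours = (-41 + 9) / 8 = -4.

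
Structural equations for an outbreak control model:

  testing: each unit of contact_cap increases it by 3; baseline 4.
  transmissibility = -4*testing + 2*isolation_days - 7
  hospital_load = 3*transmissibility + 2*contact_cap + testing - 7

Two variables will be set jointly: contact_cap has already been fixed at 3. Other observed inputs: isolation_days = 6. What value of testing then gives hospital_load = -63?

testing = 7

With contact_cap held at 3:
Intervening on testing fixes its value directly, overriding its dependence on contact_cap.
Substituting into the transmissibility equation gives transmissibility = -4*testing + 5.
Substituting into the hospital_load equation gives hospital_load = -11*testing + 14.
Solve -11*testing + 14 = -63: testing = (-63 - 14) / -11 = 7.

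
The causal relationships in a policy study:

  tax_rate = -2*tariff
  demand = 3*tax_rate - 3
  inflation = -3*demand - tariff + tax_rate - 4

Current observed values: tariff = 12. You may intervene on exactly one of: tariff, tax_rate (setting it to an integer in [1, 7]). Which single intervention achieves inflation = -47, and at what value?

set tax_rate = 5

Intervening on tariff: inflation = 15*tariff + 5. Reaching -47 requires tariff = -52/15, not an integer.
Intervening on tax_rate: with other inputs at their observed values, inflation = -8*tax_rate - 7. Solving for -47 gives tax_rate = 5, within [1, 7].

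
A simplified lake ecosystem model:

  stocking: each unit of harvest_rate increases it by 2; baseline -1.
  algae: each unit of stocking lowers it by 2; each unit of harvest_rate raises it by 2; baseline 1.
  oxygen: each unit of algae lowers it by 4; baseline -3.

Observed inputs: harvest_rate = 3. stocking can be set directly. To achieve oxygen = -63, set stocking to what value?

stocking = -4

Intervening on stocking fixes its value directly, overriding its dependence on harvest_rate.
Substituting into the algae equation gives algae = -2*stocking + 7.
Substituting into the oxygen equation gives oxygen = 8*stocking - 31.
Solve 8*stocking - 31 = -63: stocking = (-63 + 31) / 8 = -4.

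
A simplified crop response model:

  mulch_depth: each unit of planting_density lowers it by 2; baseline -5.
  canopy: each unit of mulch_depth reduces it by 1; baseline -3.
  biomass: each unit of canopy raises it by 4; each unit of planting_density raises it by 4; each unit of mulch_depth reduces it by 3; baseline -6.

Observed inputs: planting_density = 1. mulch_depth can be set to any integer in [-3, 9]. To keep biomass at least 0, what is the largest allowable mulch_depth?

mulch_depth = -2

Intervening on mulch_depth fixes its value directly, overriding its dependence on planting_density.
Substituting into the biomass equation gives biomass = -7*mulch_depth - 14.
Require -7*mulch_depth - 14 ≥ 0, so mulch_depth ≤ -2.
The largest integer in [-3, 9] satisfying this is -2.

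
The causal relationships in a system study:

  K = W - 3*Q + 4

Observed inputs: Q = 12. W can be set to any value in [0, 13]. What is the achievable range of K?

Substituting into the K equation gives K = W - 32.
Linear in W, so extremes are at the endpoints: W = 0 gives K = -32; W = 13 gives K = -19.

-32 to -19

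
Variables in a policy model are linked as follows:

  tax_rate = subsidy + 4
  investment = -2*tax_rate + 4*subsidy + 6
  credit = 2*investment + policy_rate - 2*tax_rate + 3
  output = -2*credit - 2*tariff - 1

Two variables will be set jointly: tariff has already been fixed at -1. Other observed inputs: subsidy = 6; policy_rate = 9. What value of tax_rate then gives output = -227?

tax_rate = -7

With tariff held at -1:
Intervening on tax_rate fixes its value directly, overriding its dependence on subsidy.
Substituting into the investment equation gives investment = -2*tax_rate + 30.
credit becomes -6*tax_rate + 72.
Substituting into the output equation gives output = 12*tax_rate - 143.
Solve 12*tax_rate - 143 = -227: tax_rate = (-227 + 143) / 12 = -7.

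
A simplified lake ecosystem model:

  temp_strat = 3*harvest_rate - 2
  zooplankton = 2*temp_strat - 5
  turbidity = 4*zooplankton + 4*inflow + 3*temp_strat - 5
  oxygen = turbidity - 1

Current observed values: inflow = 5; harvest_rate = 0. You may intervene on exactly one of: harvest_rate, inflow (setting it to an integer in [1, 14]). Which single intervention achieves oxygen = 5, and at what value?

Intervening on harvest_rate: with other inputs at their observed values, oxygen = 33*harvest_rate - 28. Solving for 5 gives harvest_rate = 1, within [1, 14].
Intervening on inflow: oxygen = 4*inflow - 48. Reaching 5 requires inflow = 53/4, not an integer.

set harvest_rate = 1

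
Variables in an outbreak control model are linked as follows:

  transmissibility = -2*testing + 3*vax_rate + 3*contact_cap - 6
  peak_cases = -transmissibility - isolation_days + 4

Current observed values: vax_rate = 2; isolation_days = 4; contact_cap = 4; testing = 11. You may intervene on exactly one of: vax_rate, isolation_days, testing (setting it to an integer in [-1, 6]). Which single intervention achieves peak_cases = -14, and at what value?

set testing = -1

Intervening on vax_rate: peak_cases = -3*vax_rate + 16. Reaching -14 requires vax_rate = 10, outside [-1, 6].
Intervening on isolation_days: peak_cases = -isolation_days + 14. Reaching -14 requires isolation_days = 28, outside [-1, 6].
Intervening on testing: with other inputs at their observed values, peak_cases = 2*testing - 12. Solving for -14 gives testing = -1, within [-1, 6].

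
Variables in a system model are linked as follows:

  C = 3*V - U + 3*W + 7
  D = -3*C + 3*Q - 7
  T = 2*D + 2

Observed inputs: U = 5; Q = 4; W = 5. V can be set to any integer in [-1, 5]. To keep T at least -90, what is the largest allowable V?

Substituting into the C equation gives C = 3*V + 17.
D becomes -9*V - 46.
So T = -18*V - 90.
Require -18*V - 90 ≥ -90, so V ≤ 0.
The largest integer in [-1, 5] satisfying this is 0.

V = 0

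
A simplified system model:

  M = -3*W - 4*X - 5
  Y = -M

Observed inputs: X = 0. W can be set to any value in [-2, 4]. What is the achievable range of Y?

-1 to 17

Substituting into the M equation gives M = -3*W - 5.
Substituting into the Y equation gives Y = 3*W + 5.
Linear in W, so extremes are at the endpoints: W = -2 gives Y = -1; W = 4 gives Y = 17.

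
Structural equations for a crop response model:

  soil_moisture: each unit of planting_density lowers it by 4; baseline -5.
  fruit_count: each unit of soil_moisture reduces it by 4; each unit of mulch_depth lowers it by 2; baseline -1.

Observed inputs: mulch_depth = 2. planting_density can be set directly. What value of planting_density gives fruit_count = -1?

planting_density = -1

Substituting into the fruit_count equation gives fruit_count = 16*planting_density + 15.
Solve 16*planting_density + 15 = -1: planting_density = (-1 - 15) / 16 = -1.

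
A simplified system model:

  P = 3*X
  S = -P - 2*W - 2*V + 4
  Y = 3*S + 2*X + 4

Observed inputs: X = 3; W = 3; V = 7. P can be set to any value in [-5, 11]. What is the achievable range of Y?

-71 to -23

Intervening on P fixes its value directly, overriding its dependence on X.
Substituting into the S equation gives S = -P - 16.
Substituting into the Y equation gives Y = -3*P - 38.
Linear in P, so extremes are at the endpoints: P = -5 gives Y = -23; P = 11 gives Y = -71.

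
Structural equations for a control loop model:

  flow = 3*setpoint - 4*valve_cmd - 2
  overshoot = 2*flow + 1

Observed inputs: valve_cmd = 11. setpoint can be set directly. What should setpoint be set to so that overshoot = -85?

setpoint = 1

Substituting into the flow equation gives flow = 3*setpoint - 46.
This gives overshoot = 6*setpoint - 91.
Solve 6*setpoint - 91 = -85: setpoint = (-85 + 91) / 6 = 1.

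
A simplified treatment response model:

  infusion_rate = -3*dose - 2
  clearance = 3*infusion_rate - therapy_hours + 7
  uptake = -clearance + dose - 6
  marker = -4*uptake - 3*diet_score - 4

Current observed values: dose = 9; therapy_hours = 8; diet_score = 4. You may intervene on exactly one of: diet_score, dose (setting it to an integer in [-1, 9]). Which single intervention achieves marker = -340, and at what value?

Intervening on diet_score: marker = -3*diet_score - 368. Reaching -340 requires diet_score = -28/3, not an integer.
Intervening on dose: with other inputs at their observed values, marker = -40*dose - 20. Solving for -340 gives dose = 8, within [-1, 9].

set dose = 8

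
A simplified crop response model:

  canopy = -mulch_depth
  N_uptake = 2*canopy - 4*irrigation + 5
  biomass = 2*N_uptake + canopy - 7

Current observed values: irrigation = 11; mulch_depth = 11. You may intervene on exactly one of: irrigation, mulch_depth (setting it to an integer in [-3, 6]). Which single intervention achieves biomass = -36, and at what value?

set irrigation = -2

Intervening on irrigation: with other inputs at their observed values, biomass = -8*irrigation - 52. Solving for -36 gives irrigation = -2, within [-3, 6].
Intervening on mulch_depth: biomass = -5*mulch_depth - 85. Reaching -36 requires mulch_depth = -49/5, not an integer.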